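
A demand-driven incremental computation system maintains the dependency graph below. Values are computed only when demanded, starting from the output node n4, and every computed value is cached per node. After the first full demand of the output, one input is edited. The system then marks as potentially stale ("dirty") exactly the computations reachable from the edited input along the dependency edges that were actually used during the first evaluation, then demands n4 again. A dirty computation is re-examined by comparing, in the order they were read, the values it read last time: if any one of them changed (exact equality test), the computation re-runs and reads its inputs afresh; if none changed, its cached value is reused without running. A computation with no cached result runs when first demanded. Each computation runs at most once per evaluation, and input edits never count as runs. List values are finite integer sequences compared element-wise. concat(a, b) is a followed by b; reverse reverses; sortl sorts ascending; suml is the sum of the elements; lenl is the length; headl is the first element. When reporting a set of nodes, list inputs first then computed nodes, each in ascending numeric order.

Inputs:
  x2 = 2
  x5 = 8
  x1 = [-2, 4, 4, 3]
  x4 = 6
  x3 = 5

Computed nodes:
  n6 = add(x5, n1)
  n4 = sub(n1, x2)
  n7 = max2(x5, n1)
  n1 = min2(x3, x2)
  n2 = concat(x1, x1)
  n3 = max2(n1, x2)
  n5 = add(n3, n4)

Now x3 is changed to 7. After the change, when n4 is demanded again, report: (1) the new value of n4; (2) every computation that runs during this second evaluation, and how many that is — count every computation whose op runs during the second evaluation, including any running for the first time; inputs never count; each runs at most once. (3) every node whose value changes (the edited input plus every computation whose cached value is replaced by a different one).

First evaluation (everything demanded from the output):
  n1 = min2(5, 2) = 2
  n4 = sub(2, 2) = 0

Propagation after the edit:
  n1: runs — x3 5->7; result 2 (same value as before).
  n4: checked — values it read are unchanged (n1 unchanged, x2 unchanged); reused cached 0 without running.

Key observation: the change is absorbed at n1 — it re-runs but produces the same value, and the output's value is unchanged.

New value of n4: 0.
Computations that run: n1 — 1 in total.
Values that change: x3.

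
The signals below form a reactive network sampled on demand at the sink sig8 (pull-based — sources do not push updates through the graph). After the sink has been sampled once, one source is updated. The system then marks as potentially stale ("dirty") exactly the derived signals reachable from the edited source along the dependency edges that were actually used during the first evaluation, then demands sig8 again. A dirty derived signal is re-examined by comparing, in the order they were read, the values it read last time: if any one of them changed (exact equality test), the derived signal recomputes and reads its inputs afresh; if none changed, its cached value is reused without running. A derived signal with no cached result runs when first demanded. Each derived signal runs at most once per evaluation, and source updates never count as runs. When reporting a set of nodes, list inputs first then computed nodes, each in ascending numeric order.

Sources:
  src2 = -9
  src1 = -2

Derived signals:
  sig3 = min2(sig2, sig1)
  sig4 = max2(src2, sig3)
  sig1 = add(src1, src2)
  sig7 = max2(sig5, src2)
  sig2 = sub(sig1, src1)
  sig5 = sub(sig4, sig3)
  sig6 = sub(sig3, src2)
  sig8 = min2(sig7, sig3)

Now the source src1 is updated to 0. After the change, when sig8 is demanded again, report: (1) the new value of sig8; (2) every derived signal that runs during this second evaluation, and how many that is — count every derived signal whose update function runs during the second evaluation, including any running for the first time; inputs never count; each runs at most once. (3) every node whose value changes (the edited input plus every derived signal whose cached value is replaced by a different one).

Initial pass — values computed on the first demand:
  sig1 = add(-2, -9) = -11
  sig2 = sub(-11, -2) = -9
  sig3 = min2(-9, -11) = -11
  sig4 = max2(-9, -11) = -9
  sig5 = sub(-9, -11) = 2
  sig7 = max2(2, -9) = 2
  sig8 = min2(2, -11) = -11

Second demand — change propagation:
  sig1: re-runs because src1 -2->0; new result -9.
  sig2: re-runs because sig1 -11->-9; src1 -2->0; new result -9 (unchanged).
  sig3: re-runs because sig1 -11->-9; new result -9.
  sig4: re-runs because sig3 -11->-9; new result -9 (unchanged).
  sig5: re-runs because sig3 -11->-9; new result 0.
  sig7: re-runs because sig5 2->0; new result 0.
  sig8: re-runs because sig7 2->0; sig3 -11->-9; new result -9.

sig8 now evaluates to -9.
Run set: sig1, sig2, sig3, sig4, sig5, sig7, sig8 (7 run).
Changed values: src1, sig1, sig3, sig5, sig7, sig8.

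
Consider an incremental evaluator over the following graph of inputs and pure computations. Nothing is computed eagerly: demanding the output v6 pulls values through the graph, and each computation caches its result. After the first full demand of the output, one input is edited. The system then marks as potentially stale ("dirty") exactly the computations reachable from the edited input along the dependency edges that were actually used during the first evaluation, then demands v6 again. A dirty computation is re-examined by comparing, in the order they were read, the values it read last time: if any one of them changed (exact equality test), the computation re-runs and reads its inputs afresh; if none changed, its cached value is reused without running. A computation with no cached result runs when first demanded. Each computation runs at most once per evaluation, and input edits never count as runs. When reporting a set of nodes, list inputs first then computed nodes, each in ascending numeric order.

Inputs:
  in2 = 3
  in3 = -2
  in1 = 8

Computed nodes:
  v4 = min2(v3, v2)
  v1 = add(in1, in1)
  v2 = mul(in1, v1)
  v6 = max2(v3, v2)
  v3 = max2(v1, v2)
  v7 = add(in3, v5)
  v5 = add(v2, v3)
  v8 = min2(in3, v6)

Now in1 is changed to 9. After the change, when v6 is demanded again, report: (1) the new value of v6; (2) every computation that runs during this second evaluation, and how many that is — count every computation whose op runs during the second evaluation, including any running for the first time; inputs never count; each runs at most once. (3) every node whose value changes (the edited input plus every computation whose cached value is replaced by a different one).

Initial pass — values computed on the first demand:
  v1 = add(8, 8) = 16
  v2 = mul(8, 16) = 128
  v3 = max2(16, 128) = 128
  v6 = max2(128, 128) = 128

Second demand — change propagation:
  v1: re-runs because in1 8->9; in1 8->9; new result 18.
  v2: re-runs because in1 8->9; v1 16->18; new result 162.
  v3: re-runs because v1 16->18; v2 128->162; new result 162.
  v6: re-runs because v3 128->162; v2 128->162; new result 162.

v6 now evaluates to 162.
Run set: v1, v2, v3, v6 (4 run).
Changed values: in1, v1, v2, v3, v6.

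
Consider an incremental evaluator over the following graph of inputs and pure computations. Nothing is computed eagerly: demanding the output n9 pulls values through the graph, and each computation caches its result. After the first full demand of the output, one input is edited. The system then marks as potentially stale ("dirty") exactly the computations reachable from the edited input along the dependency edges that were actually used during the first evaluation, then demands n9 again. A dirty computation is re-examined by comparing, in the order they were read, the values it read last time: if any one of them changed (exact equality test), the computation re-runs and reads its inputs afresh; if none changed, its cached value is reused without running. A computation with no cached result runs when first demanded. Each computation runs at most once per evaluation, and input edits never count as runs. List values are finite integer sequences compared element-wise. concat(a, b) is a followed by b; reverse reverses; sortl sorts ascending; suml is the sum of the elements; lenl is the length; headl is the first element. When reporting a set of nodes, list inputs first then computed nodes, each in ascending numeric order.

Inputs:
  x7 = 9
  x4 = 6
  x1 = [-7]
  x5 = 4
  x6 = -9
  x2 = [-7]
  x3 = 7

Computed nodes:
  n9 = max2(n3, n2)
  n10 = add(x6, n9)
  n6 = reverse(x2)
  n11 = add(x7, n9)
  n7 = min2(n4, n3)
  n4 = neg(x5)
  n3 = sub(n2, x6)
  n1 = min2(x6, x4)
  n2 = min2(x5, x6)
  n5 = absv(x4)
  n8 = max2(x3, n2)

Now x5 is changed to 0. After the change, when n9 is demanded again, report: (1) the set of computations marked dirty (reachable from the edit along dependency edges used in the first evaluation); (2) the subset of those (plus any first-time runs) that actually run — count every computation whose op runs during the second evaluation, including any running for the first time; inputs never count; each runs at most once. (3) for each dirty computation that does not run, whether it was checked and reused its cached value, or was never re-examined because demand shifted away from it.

Dirty set: n2, n3, n9.
Run set: n2 (1 run).
Re-examined without running (cache reused): n3, n9.
The important point: n2 recomputes to an identical value, and the output ends up unchanged.

Initial pass — values computed on the first demand:
  n2 = min2(4, -9) = -9
  n3 = sub(-9, -9) = 0
  n9 = max2(0, -9) = 0

Second demand — change propagation:
  n2: re-runs because x5 4->0; new result -9 (unchanged).
  n3: re-examined; everything it read last time is the same (n2 unchanged, x6 unchanged) — cache 0 kept, no run.
  n9: re-examined; everything it read last time is the same (n3 unchanged, n2 unchanged) — cache 0 kept, no run.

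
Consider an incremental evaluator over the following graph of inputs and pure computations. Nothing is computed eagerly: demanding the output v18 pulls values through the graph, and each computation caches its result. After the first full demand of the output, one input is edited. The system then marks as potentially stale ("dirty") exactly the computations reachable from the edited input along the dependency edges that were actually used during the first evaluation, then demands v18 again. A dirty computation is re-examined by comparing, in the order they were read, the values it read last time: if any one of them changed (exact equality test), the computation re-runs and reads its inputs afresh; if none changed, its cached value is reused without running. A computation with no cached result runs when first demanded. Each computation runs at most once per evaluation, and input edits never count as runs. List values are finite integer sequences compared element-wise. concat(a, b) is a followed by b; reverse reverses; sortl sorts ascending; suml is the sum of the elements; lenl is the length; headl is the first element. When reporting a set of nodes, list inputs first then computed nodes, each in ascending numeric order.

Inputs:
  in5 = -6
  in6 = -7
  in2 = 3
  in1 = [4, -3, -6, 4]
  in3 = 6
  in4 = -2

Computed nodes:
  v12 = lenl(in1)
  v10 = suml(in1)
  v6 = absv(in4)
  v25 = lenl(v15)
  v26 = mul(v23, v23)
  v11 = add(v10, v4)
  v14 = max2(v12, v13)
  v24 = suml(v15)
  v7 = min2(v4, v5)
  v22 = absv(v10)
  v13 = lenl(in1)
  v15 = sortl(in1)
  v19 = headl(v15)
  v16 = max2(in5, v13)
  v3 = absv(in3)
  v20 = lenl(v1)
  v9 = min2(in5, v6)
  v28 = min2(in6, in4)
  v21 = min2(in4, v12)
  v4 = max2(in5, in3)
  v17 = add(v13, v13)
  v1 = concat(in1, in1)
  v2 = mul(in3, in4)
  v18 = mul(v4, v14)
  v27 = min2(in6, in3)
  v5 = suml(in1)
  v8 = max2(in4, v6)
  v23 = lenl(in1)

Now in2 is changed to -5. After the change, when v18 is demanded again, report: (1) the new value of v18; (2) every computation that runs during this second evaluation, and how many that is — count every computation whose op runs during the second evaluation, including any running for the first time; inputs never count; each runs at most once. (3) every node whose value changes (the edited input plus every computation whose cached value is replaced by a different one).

v18 now evaluates to 24.
Run set: none (0 run).
Changed values: in2.
The important point: nothing the output needs ever reads in2, so the edit is invisible to it.

Initial pass — values computed on the first demand:
  v4 = max2(-6, 6) = 6
  v12 = lenl([4, -3, -6, 4]) = 4
  v13 = lenl([4, -3, -6, 4]) = 4
  v14 = max2(4, 4) = 4
  v18 = mul(6, 4) = 24

Second demand — change propagation:
  no demanded computation ever read in2, so the edit dirties nothing and nothing runs.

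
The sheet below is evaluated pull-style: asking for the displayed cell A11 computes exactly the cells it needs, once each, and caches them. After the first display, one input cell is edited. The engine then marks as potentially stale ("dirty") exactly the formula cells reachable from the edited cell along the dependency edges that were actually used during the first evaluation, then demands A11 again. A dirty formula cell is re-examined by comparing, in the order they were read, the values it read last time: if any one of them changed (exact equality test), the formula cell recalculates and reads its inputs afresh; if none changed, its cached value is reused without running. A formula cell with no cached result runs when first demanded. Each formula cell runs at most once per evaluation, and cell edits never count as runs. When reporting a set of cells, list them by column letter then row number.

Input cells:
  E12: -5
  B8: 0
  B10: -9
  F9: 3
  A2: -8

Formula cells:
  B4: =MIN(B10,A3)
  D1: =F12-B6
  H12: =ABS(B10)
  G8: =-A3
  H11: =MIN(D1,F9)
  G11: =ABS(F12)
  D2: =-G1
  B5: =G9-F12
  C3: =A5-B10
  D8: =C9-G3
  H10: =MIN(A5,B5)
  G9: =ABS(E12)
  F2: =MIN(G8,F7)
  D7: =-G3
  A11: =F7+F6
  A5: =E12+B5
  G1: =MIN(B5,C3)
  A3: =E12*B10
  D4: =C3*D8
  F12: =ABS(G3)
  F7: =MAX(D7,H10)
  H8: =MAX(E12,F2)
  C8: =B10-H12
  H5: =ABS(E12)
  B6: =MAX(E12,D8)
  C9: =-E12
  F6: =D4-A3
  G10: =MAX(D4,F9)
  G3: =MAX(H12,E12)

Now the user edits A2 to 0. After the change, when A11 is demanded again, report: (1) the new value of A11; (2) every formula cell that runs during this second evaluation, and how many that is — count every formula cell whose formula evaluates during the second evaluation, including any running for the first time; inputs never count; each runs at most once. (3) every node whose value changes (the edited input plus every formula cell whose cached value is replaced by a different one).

First demand of the output computes:
  A3 = -5 * -9 = 45
  C9 = -(-5) = 5
  G9 = ABS(-5) = 5
  H12 = ABS(-9) = 9
  G3 = MAX(9, -5) = 9
  D7 = -(9) = -9
  D8 = 5 - 9 = -4
  F12 = ABS(9) = 9
  B5 = 5 - 9 = -4
  A5 = -5 + -4 = -9
  C3 = -9 - -9 = 0
  D4 = 0 * -4 = 0
  F6 = 0 - 45 = -45
  H10 = MIN(-9, -4) = -9
  F7 = MAX(-9, -9) = -9
  A11 = -9 + -45 = -54

After the edit, cleaning proceeds:
  no node depends on A2 at all; the second demand re-runs nothing.

Note the shortcut — nothing in the graph depends on A2 at all, so no recomputation happens.

Demanding A11 again yields -54.
0 formula cells run: none.
The nodes whose values change: A2.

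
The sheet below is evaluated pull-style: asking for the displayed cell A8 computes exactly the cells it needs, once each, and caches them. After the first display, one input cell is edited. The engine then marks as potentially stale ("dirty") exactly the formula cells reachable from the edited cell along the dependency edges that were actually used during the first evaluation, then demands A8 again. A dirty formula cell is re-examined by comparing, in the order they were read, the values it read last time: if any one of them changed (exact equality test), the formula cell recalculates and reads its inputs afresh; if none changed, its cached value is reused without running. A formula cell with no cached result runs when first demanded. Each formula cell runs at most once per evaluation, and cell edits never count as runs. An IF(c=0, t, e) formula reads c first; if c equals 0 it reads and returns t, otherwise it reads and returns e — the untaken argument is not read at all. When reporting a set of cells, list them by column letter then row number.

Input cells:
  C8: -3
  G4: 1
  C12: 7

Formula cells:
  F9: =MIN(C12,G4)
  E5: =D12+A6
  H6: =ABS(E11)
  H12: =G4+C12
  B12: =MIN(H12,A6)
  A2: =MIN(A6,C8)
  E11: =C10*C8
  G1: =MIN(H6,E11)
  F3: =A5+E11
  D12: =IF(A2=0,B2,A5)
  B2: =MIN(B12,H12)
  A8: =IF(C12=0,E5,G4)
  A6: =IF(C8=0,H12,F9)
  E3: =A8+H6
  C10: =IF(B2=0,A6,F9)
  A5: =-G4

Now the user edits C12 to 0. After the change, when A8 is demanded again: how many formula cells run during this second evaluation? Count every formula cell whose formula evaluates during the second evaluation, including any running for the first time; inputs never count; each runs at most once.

7 formula cells run: A2, A5, A6, A8, D12, E5, F9.
Note the branch switch — A2, A5, A6, D12, E5, F9 had no cache and run now for the first time.

First demand of the output computes:
  A8 = IF(C12=0: C12=7 -> else branch G4) = 1

After the edit, cleaning proceeds:
  A5: had never run; runs now, result -1.
  F9: had never run; runs now, result 0.
  A6: had never run; runs now, result 0.
  A2: had never run; runs now, result -3.
  D12: had never run; runs now, result -1.
  E5: had never run; runs now, result -1.
  A8: a read changed (C12 7->0) — executes, giving -1.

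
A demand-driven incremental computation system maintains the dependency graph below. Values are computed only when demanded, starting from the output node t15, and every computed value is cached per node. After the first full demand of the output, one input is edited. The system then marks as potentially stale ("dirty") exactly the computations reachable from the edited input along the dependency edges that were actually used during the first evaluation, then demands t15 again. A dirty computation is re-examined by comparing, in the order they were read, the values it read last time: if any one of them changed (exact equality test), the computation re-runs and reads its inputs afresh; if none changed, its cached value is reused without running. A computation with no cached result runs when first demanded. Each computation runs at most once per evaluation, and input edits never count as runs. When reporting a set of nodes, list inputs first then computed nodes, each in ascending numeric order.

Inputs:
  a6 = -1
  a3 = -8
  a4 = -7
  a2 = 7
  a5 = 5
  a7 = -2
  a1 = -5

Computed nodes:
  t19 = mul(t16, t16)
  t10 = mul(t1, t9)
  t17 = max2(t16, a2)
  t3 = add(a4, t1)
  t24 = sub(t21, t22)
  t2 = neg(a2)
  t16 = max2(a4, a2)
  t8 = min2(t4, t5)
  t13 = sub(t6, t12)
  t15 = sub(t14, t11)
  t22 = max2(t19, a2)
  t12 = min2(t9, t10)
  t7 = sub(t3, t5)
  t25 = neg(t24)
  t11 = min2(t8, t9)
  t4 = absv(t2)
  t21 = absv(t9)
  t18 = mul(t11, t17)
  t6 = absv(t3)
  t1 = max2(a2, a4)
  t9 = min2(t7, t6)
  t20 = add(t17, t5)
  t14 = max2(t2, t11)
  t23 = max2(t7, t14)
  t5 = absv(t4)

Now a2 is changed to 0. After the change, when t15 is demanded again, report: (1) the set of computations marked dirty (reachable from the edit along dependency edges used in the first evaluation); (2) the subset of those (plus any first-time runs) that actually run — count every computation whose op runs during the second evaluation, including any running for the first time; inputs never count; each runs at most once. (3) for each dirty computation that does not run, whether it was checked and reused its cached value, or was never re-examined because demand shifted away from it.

Marked dirty: t1, t2, t3, t4, t5, t6, t7, t8, t9, t11, t14, t15.
Computations that run: t1, t2, t3, t4, t5, t6, t7, t8, t9, t11, t14, t15 — 12 in total.
Every dirty computation ran.

First evaluation (everything demanded from the output):
  t1 = max2(7, -7) = 7
  t2 = neg(7) = -7
  t3 = add(-7, 7) = 0
  t4 = absv(-7) = 7
  t5 = absv(7) = 7
  t6 = absv(0) = 0
  t7 = sub(0, 7) = -7
  t8 = min2(7, 7) = 7
  t9 = min2(-7, 0) = -7
  t11 = min2(7, -7) = -7
  t14 = max2(-7, -7) = -7
  t15 = sub(-7, -7) = 0

Propagation after the edit:
  t1: runs — a2 7->0; result 0.
  t2: runs — a2 7->0; result 0.
  t3: runs — t1 7->0; result -7.
  t4: runs — t2 -7->0; result 0.
  t5: runs — t4 7->0; result 0.
  t6: runs — t3 0->-7; result 7.
  t7: runs — t3 0->-7; t5 7->0; result -7 (same value as before).
  t8: runs — t4 7->0; t5 7->0; result 0.
  t9: runs — t6 0->7; result -7 (same value as before).
  t11: runs — t8 7->0; result -7 (same value as before).
  t14: runs — t2 -7->0; result 0.
  t15: runs — t14 -7->0; result 7.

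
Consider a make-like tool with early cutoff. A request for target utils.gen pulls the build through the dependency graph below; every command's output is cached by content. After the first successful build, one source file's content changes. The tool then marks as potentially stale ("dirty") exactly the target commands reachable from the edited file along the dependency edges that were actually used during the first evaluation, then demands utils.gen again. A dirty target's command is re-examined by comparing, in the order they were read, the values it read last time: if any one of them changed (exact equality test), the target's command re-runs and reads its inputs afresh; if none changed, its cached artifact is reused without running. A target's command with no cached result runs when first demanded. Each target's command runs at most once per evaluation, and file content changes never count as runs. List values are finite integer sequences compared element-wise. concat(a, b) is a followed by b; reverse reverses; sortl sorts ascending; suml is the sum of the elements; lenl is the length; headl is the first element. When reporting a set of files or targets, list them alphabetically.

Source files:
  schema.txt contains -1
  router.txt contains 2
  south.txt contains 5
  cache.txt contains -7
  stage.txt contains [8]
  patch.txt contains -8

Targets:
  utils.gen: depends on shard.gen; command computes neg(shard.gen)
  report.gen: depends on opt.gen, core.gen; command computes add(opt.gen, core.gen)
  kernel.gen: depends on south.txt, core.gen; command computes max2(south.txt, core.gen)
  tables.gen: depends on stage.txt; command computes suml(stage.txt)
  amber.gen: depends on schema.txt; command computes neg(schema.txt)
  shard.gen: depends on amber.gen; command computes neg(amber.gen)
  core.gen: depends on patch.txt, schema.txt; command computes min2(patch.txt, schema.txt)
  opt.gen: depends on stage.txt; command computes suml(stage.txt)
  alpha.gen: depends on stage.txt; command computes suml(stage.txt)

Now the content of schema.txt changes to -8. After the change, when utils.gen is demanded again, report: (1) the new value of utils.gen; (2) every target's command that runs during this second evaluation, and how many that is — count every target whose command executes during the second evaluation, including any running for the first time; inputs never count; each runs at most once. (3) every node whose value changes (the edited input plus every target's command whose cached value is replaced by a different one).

Demanding utils.gen again yields 8.
3 target commands run: amber.gen, shard.gen, utils.gen.
The nodes whose values change: amber.gen, schema.txt, shard.gen, utils.gen.

First demand of the output computes:
  amber.gen = neg(-1) = 1
  shard.gen = neg(1) = -1
  utils.gen = neg(-1) = 1

After the edit, cleaning proceeds:
  amber.gen: a read changed (schema.txt -1->-8) — executes, giving 8.
  shard.gen: a read changed (amber.gen 1->8) — executes, giving -8.
  utils.gen: a read changed (shard.gen -1->-8) — executes, giving 8.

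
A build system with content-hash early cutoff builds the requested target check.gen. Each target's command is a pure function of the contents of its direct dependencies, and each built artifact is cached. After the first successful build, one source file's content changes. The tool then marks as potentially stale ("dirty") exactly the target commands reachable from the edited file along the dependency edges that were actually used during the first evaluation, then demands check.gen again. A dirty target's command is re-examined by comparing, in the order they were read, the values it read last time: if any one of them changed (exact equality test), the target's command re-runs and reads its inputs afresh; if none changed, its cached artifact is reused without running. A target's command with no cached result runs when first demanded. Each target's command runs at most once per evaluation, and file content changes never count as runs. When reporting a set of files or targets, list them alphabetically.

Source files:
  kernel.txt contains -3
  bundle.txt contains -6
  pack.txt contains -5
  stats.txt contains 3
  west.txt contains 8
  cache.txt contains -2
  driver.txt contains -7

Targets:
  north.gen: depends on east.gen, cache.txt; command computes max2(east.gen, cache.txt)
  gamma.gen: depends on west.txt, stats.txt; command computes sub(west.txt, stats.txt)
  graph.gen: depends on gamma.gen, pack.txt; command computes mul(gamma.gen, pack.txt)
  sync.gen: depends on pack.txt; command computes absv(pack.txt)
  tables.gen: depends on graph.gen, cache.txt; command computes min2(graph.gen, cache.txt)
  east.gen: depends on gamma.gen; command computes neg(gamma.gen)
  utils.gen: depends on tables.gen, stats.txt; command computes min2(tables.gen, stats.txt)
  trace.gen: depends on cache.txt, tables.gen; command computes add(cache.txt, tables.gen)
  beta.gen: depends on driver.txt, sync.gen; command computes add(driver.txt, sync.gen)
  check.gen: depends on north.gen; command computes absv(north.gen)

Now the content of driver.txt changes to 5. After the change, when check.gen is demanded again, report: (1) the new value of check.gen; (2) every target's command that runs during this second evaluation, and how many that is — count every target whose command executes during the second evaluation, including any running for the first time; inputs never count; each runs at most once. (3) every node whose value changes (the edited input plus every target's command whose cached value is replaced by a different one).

New value of check.gen: 2.
Target commands that run: none — 0 in total.
Values that change: driver.txt.
Key observation: driver.txt is never demanded by the output, so the edit triggers no recomputation at all.

First evaluation (everything demanded from the output):
  gamma.gen = sub(8, 3) = 5
  east.gen = neg(5) = -5
  north.gen = max2(-5, -2) = -2
  check.gen = absv(-2) = 2

Propagation after the edit:
  driver.txt feeds no computation that the output demands — nothing is marked dirty and nothing runs.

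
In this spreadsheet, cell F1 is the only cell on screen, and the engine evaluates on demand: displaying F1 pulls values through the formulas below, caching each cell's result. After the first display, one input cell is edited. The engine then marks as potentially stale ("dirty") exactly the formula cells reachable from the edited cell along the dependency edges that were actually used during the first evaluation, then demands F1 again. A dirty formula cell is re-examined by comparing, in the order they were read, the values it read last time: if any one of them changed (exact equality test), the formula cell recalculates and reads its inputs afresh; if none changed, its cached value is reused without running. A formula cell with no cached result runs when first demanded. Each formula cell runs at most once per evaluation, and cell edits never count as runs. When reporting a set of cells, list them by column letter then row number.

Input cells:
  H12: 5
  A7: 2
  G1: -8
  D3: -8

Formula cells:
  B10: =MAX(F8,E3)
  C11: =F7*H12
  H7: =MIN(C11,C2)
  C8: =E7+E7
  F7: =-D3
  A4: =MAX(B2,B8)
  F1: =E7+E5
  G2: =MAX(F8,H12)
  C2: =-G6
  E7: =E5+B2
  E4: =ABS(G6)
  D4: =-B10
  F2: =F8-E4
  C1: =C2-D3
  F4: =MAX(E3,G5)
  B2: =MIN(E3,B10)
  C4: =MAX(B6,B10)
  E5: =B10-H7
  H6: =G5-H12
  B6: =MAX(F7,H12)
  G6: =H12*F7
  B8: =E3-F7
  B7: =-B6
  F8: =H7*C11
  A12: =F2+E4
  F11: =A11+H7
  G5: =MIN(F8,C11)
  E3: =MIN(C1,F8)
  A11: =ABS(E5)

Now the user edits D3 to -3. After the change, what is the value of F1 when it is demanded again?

Initial pass — values computed on the first demand:
  F7 = -(-8) = 8
  C11 = 8 * 5 = 40
  G6 = 5 * 8 = 40
  C2 = -(40) = -40
  C1 = -40 - -8 = -32
  H7 = MIN(40, -40) = -40
  F8 = -40 * 40 = -1600
  E3 = MIN(-32, -1600) = -1600
  B10 = MAX(-1600, -1600) = -1600
  B2 = MIN(-1600, -1600) = -1600
  E5 = -1600 - -40 = -1560
  E7 = -1560 + -1600 = -3160
  F1 = -3160 + -1560 = -4720

Second demand — change propagation:
  F7: re-runs because D3 -8->-3; new result 3.
  C11: re-runs because F7 8->3; new result 15.
  G6: re-runs because F7 8->3; new result 15.
  C2: re-runs because G6 40->15; new result -15.
  C1: re-runs because C2 -40->-15; D3 -8->-3; new result -12.
  H7: re-runs because C11 40->15; C2 -40->-15; new result -15.
  F8: re-runs because H7 -40->-15; C11 40->15; new result -225.
  E3: re-runs because C1 -32->-12; F8 -1600->-225; new result -225.
  B10: re-runs because F8 -1600->-225; E3 -1600->-225; new result -225.
  B2: re-runs because E3 -1600->-225; B10 -1600->-225; new result -225.
  E5: re-runs because B10 -1600->-225; H7 -40->-15; new result -210.
  E7: re-runs because E5 -1560->-210; B2 -1600->-225; new result -435.
  F1: re-runs because E7 -3160->-435; E5 -1560->-210; new result -645.

F1 now evaluates to -645.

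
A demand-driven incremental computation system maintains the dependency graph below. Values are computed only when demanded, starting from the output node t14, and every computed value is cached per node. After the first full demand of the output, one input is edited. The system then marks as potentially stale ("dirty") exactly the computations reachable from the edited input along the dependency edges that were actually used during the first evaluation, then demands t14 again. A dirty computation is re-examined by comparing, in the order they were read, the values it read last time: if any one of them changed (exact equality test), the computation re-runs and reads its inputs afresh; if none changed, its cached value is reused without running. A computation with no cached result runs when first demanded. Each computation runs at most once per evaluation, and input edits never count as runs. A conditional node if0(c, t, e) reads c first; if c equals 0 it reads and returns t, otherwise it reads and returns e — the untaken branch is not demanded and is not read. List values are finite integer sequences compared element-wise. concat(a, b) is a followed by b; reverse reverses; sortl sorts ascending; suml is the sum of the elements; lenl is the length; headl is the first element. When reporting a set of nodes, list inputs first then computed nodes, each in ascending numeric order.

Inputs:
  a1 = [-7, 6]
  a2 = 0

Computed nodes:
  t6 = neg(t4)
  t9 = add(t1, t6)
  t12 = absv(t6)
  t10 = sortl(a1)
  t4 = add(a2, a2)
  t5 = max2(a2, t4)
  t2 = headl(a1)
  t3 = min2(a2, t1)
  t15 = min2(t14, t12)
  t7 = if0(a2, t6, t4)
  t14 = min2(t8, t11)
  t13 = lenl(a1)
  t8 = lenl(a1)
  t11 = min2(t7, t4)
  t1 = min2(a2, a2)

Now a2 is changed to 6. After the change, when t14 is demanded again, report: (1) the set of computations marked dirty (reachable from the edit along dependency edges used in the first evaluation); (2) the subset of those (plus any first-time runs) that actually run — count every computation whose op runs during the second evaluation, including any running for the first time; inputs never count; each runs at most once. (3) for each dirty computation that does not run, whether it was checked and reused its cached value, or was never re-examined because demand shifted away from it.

First evaluation (everything demanded from the output):
  t4 = add(0, 0) = 0
  t6 = neg(0) = 0
  t7 = if0(a2=0 -> then branch t6) = 0
  t8 = lenl([-7, 6]) = 2
  t11 = min2(0, 0) = 0
  t14 = min2(2, 0) = 0

Propagation after the edit:
  t4: runs — a2 0->6; a2 0->6; result 12.
  t6: marked dirty but never re-examined — demand shifted away from it.
  t7: runs — a2 0->6; result 12.
  t11: runs — t7 0->12; t4 0->12; result 12.
  t14: runs — t11 0->12; result 2.

Key observation: a condition flipped, so demand moved to the other branch — t6 is never re-examined.

Marked dirty: t4, t6, t7, t11, t14.
Computations that run: t4, t7, t11, t14 — 4 in total.
Never re-examined (demand shifted away): t6.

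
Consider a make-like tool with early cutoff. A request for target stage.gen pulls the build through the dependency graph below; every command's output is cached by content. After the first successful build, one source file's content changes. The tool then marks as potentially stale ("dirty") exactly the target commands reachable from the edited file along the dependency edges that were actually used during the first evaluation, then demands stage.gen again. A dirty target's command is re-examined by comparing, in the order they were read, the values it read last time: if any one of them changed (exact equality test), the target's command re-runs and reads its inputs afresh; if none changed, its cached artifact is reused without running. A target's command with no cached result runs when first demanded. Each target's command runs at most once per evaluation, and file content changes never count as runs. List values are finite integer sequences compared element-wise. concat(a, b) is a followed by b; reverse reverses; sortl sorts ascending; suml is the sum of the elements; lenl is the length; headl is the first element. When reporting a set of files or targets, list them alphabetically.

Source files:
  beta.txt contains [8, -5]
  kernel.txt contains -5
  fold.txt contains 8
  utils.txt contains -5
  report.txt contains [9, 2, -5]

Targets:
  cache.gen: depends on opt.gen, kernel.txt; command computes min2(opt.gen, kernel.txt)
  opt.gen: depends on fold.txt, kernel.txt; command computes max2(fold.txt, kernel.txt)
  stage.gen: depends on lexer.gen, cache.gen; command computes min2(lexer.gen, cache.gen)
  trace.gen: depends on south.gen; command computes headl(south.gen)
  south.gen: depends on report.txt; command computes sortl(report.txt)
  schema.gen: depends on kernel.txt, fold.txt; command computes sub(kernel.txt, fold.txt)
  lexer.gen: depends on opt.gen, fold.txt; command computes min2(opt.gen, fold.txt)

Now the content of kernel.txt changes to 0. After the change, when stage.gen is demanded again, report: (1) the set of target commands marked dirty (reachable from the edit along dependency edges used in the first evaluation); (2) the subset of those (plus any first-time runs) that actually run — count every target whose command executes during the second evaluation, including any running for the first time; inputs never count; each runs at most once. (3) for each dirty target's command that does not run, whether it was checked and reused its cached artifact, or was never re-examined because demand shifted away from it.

The edit dirties: cache.gen, lexer.gen, opt.gen, stage.gen.
3 target commands run: cache.gen, opt.gen, stage.gen.
Cache hits after checking: lexer.gen.
Note where the cutoff bites: lexer.gen is checked, finds nothing changed, and keeps its cache.

First demand of the output computes:
  opt.gen = max2(8, -5) = 8
  cache.gen = min2(8, -5) = -5
  lexer.gen = min2(8, 8) = 8
  stage.gen = min2(8, -5) = -5

After the edit, cleaning proceeds:
  opt.gen: a read changed (kernel.txt -5->0) — executes, giving 8 — identical to its old value.
  cache.gen: a read changed (kernel.txt -5->0) — executes, giving 0.
  lexer.gen: dirty, but its reads are unchanged (opt.gen unchanged, fold.txt unchanged); cached 8 stands.
  stage.gen: a read changed (cache.gen -5->0) — executes, giving 0.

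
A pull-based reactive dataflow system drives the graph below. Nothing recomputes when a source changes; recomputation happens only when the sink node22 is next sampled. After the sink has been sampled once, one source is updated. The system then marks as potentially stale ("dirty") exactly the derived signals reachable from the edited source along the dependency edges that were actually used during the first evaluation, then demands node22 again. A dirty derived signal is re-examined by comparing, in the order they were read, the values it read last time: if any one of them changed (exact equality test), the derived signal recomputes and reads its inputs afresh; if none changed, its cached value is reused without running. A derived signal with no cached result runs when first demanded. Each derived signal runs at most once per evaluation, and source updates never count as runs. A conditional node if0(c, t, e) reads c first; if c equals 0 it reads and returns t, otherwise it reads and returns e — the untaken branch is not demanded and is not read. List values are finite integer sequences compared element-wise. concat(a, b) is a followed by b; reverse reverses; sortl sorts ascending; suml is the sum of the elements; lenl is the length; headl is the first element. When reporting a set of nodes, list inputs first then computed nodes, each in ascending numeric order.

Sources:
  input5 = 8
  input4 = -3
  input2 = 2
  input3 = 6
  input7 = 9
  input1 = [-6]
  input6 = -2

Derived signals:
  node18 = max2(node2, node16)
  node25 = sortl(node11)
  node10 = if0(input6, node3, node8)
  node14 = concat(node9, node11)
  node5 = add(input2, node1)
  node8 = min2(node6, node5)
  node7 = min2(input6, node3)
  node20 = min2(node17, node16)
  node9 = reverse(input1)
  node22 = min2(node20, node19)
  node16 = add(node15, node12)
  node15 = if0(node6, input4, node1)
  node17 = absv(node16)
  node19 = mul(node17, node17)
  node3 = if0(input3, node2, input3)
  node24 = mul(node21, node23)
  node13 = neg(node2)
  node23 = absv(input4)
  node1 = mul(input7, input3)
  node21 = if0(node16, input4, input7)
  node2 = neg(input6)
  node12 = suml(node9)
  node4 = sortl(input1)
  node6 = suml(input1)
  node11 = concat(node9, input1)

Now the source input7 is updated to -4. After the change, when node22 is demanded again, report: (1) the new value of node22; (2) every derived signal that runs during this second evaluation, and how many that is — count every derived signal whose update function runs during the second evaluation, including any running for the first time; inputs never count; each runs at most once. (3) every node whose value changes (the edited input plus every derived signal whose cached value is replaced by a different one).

First evaluation (everything demanded from the output):
  node1 = mul(9, 6) = 54
  node6 = suml([-6]) = -6
  node9 = reverse([-6]) = [-6]
  node12 = suml([-6]) = -6
  node15 = if0(node6=-6 -> else branch node1) = 54
  node16 = add(54, -6) = 48
  node17 = absv(48) = 48
  node19 = mul(48, 48) = 2304
  node20 = min2(48, 48) = 48
  node22 = min2(48, 2304) = 48

Propagation after the edit:
  node1: runs — input7 9->-4; result -24.
  node15: runs — node1 54->-24; result -24.
  node16: runs — node15 54->-24; result -30.
  node17: runs — node16 48->-30; result 30.
  node19: runs — node17 48->30; node17 48->30; result 900.
  node20: runs — node17 48->30; node16 48->-30; result -30.
  node22: runs — node20 48->-30; node19 2304->900; result -30.

New value of node22: -30.
Derived signals that run: node1, node15, node16, node17, node19, node20, node22 — 7 in total.
Values that change: input7, node1, node15, node16, node17, node19, node20, node22.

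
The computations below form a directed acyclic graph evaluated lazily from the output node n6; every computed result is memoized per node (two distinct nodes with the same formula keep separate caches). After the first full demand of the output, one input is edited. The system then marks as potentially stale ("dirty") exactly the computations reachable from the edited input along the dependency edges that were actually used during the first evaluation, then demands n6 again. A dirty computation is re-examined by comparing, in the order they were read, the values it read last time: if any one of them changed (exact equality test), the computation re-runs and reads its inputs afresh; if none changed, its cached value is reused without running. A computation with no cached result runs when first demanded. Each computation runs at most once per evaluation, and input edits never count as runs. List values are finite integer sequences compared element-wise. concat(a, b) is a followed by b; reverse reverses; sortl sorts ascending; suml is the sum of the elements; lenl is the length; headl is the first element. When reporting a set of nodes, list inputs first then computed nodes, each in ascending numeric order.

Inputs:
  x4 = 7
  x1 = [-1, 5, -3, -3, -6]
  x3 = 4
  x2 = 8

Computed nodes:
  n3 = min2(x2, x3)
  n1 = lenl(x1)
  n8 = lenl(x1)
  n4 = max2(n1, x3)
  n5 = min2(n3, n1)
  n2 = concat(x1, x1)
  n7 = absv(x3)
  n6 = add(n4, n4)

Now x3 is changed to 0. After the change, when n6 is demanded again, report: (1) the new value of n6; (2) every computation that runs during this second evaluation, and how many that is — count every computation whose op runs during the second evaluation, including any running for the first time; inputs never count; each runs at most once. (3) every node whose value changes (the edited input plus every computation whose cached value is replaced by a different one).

First demand of the output computes:
  n1 = lenl([-1, 5, -3, -3, -6]) = 5
  n4 = max2(5, 4) = 5
  n6 = add(5, 5) = 10

After the edit, cleaning proceeds:
  n4: a read changed (x3 4->0) — executes, giving 5 — identical to its old value.
  n6: dirty, but its reads are unchanged (n4 unchanged, n4 unchanged); cached 10 stands.

Note the absorption at n4: it re-runs yet its value is the same, leaving the output's value untouched.

Demanding n6 again yields 10.
1 computations run: n4.
The nodes whose values change: x3.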